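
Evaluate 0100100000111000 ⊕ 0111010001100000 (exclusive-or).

XOR: 1 when bits differ
  0100100000111000
^ 0111010001100000
------------------
  0011110001011000
Decimal: 18488 ^ 29792 = 15448



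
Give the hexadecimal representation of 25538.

Using repeated division by 16 (digits 10–15 are A–F):
25538 ÷ 16 = 1596 remainder 2
1596 ÷ 16 = 99 remainder 12 (C)
99 ÷ 16 = 6 remainder 3
6 ÷ 16 = 0 remainder 6
Reading remainders bottom to top: 63C2



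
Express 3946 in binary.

Using repeated division by 2:
3946 ÷ 2 = 1973 remainder 0
1973 ÷ 2 = 986 remainder 1
986 ÷ 2 = 493 remainder 0
493 ÷ 2 = 246 remainder 1
246 ÷ 2 = 123 remainder 0
123 ÷ 2 = 61 remainder 1
61 ÷ 2 = 30 remainder 1
30 ÷ 2 = 15 remainder 0
15 ÷ 2 = 7 remainder 1
7 ÷ 2 = 3 remainder 1
3 ÷ 2 = 1 remainder 1
1 ÷ 2 = 0 remainder 1
Reading remainders bottom to top: 111101101010



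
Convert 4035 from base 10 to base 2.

Using repeated division by 2:
4035 ÷ 2 = 2017 remainder 1
2017 ÷ 2 = 1008 remainder 1
1008 ÷ 2 = 504 remainder 0
504 ÷ 2 = 252 remainder 0
252 ÷ 2 = 126 remainder 0
126 ÷ 2 = 63 remainder 0
63 ÷ 2 = 31 remainder 1
31 ÷ 2 = 15 remainder 1
15 ÷ 2 = 7 remainder 1
7 ÷ 2 = 3 remainder 1
3 ÷ 2 = 1 remainder 1
1 ÷ 2 = 0 remainder 1
Reading remainders bottom to top: 111111000011



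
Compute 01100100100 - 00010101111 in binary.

Method 1 - Direct subtraction (column by column from the right: bit − bit − borrow-in; if negative, add 2 and borrow 1 from the next column):
borrow: 00111111110
        01100100100
-       00010101111
-------------------
        01001110101

Method 2 - Add two's complement:
Two's complement of 00010101111: invert → 11101010000, add 1 → 11101010001
  01100100100
+ 11101010001
-------------
 101001110101  (end carry out of the top bit = 1)
Discarding the end carry: 01001110101
Decimal check:
  01100100100 = 512 + 256 + 32 + 4 = 804
  00010101111 = 128 + 32 + 8 + 4 + 2 + 1 = 175
  804 - 175 = 629, and 01001110101 = 512 + 64 + 32 + 16 + 4 + 1 = 629 ✓



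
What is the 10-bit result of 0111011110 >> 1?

Original: 0111011110 (decimal 478)
Shift right by 1 position
Drop the 1 low bit; fill with zero on the left
Result: 0011101111 (decimal 239)
Equivalent: 478 >> 1 = 478 ÷ 2^1 = 239



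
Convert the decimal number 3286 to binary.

Using repeated division by 2:
3286 ÷ 2 = 1643 remainder 0
1643 ÷ 2 = 821 remainder 1
821 ÷ 2 = 410 remainder 1
410 ÷ 2 = 205 remainder 0
205 ÷ 2 = 102 remainder 1
102 ÷ 2 = 51 remainder 0
51 ÷ 2 = 25 remainder 1
25 ÷ 2 = 12 remainder 1
12 ÷ 2 = 6 remainder 0
6 ÷ 2 = 3 remainder 0
3 ÷ 2 = 1 remainder 1
1 ÷ 2 = 0 remainder 1
Reading remainders bottom to top: 110011010110



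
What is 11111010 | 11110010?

OR: 1 when either bit is 1
  11111010
| 11110010
----------
  11111010
Decimal: 250 | 242 = 250



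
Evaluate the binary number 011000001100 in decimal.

Sum of powers of 2 for each 1-bit:
2^2 + 2^3 + 2^9 + 2^10
= 4 + 8 + 512 + 1024
= 1548



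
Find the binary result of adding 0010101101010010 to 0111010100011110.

Add column by column from the right: bit + bit + carry-in; write the sum mod 2, carry 1 when the sum is 2 or 3.
carry:  1111111000111100
        0010101101010010
+       0111010100011110
------------------------
       01010000001110000
(the carry out of the leftmost column, 0, becomes the leading bit)
Decimal check:
  0010101101010010 = 8192 + 2048 + 512 + 256 + 64 + 16 + 2 = 11090
  0111010100011110 = 16384 + 8192 + 4096 + 1024 + 256 + 16 + 8 + 4 + 2 = 29982
  11090 + 29982 = 41072, and 01010000001110000 = 32768 + 8192 + 64 + 32 + 16 = 41072 ✓



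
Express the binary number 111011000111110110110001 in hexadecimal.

Group into 4-bit nibbles from right:
  1110 = E
  1100 = C
  0111 = 7
  1101 = D
  1011 = B
  0001 = 1
Result: EC7DB1



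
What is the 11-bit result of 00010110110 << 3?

Original: 00010110110 (decimal 182)
Shift left by 3 positions
Append 3 zeros on the right
Result: 10110110000 (decimal 1456)
Equivalent: 182 << 3 = 182 × 2^3 = 1456



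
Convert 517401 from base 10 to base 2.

Using repeated division by 2:
517401 ÷ 2 = 258700 remainder 1
258700 ÷ 2 = 129350 remainder 0
129350 ÷ 2 = 64675 remainder 0
64675 ÷ 2 = 32337 remainder 1
32337 ÷ 2 = 16168 remainder 1
16168 ÷ 2 = 8084 remainder 0
8084 ÷ 2 = 4042 remainder 0
4042 ÷ 2 = 2021 remainder 0
2021 ÷ 2 = 1010 remainder 1
1010 ÷ 2 = 505 remainder 0
505 ÷ 2 = 252 remainder 1
252 ÷ 2 = 126 remainder 0
126 ÷ 2 = 63 remainder 0
63 ÷ 2 = 31 remainder 1
31 ÷ 2 = 15 remainder 1
15 ÷ 2 = 7 remainder 1
7 ÷ 2 = 3 remainder 1
3 ÷ 2 = 1 remainder 1
1 ÷ 2 = 0 remainder 1
Reading remainders bottom to top: 1111110010100011001



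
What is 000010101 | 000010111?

OR: 1 when either bit is 1
  000010101
| 000010111
-----------
  000010111
Decimal: 21 | 23 = 23



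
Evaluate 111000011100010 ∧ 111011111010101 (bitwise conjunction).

AND: 1 only when both bits are 1
  111000011100010
& 111011111010101
-----------------
  111000011000000
Decimal: 28898 & 30677 = 28864



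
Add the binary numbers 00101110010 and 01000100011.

Add column by column from the right: bit + bit + carry-in; write the sum mod 2, carry 1 when the sum is 2 or 3.
carry:  00011000100
        00101110010
+       01000100011
-------------------
       001110010101
(the carry out of the leftmost column, 0, becomes the leading bit)
Decimal check:
  00101110010 = 256 + 64 + 32 + 16 + 2 = 370
  01000100011 = 512 + 32 + 2 + 1 = 547
  370 + 547 = 917, and 001110010101 = 512 + 256 + 128 + 16 + 4 + 1 = 917 ✓



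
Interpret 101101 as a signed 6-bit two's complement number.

Binary: 101101
Sign bit: 1 (negative)
Invert: 010010
Add 1:  010011
Magnitude: 010011 = 16 + 2 + 1 = 19
Value: -19



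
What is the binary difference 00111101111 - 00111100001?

Method 1 - Direct subtraction (column by column from the right: bit − bit − borrow-in; if negative, add 2 and borrow 1 from the next column):
borrow: 00000000000
        00111101111
-       00111100001
-------------------
        00000001110

Method 2 - Add two's complement:
Two's complement of 00111100001: invert → 11000011110, add 1 → 11000011111
  00111101111
+ 11000011111
-------------
 100000001110  (end carry out of the top bit = 1)
Discarding the end carry: 00000001110
Decimal check:
  00111101111 = 256 + 128 + 64 + 32 + 8 + 4 + 2 + 1 = 495
  00111100001 = 256 + 128 + 64 + 32 + 1 = 481
  495 - 481 = 14, and 00000001110 = 8 + 4 + 2 = 14 ✓



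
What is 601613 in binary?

Using repeated division by 2:
601613 ÷ 2 = 300806 remainder 1
300806 ÷ 2 = 150403 remainder 0
150403 ÷ 2 = 75201 remainder 1
75201 ÷ 2 = 37600 remainder 1
37600 ÷ 2 = 18800 remainder 0
18800 ÷ 2 = 9400 remainder 0
9400 ÷ 2 = 4700 remainder 0
4700 ÷ 2 = 2350 remainder 0
2350 ÷ 2 = 1175 remainder 0
1175 ÷ 2 = 587 remainder 1
587 ÷ 2 = 293 remainder 1
293 ÷ 2 = 146 remainder 1
146 ÷ 2 = 73 remainder 0
73 ÷ 2 = 36 remainder 1
36 ÷ 2 = 18 remainder 0
18 ÷ 2 = 9 remainder 0
9 ÷ 2 = 4 remainder 1
4 ÷ 2 = 2 remainder 0
2 ÷ 2 = 1 remainder 0
1 ÷ 2 = 0 remainder 1
Reading remainders bottom to top: 10010010111000001101



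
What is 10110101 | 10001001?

OR: 1 when either bit is 1
  10110101
| 10001001
----------
  10111101
Decimal: 181 | 137 = 189



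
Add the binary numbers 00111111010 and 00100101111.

Add column by column from the right: bit + bit + carry-in; write the sum mod 2, carry 1 when the sum is 2 or 3.
carry:  01111111100
        00111111010
+       00100101111
-------------------
       001100101001
(the carry out of the leftmost column, 0, becomes the leading bit)
Decimal check:
  00111111010 = 256 + 128 + 64 + 32 + 16 + 8 + 2 = 506
  00100101111 = 256 + 32 + 8 + 4 + 2 + 1 = 303
  506 + 303 = 809, and 001100101001 = 512 + 256 + 32 + 8 + 1 = 809 ✓



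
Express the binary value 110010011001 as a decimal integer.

Sum of powers of 2 for each 1-bit:
2^0 + 2^3 + 2^4 + 2^7 + 2^10 + 2^11
= 1 + 8 + 16 + 128 + 1024 + 2048
= 3225



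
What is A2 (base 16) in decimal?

Expand by place value (powers of 16):
Digit values: A = 10
A2 = 10 × 16^1 + 2 × 16^0
= 10 × 16 + 2 × 1
= 160 + 2
= 162



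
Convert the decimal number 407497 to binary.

Using repeated division by 2:
407497 ÷ 2 = 203748 remainder 1
203748 ÷ 2 = 101874 remainder 0
101874 ÷ 2 = 50937 remainder 0
50937 ÷ 2 = 25468 remainder 1
25468 ÷ 2 = 12734 remainder 0
12734 ÷ 2 = 6367 remainder 0
6367 ÷ 2 = 3183 remainder 1
3183 ÷ 2 = 1591 remainder 1
1591 ÷ 2 = 795 remainder 1
795 ÷ 2 = 397 remainder 1
397 ÷ 2 = 198 remainder 1
198 ÷ 2 = 99 remainder 0
99 ÷ 2 = 49 remainder 1
49 ÷ 2 = 24 remainder 1
24 ÷ 2 = 12 remainder 0
12 ÷ 2 = 6 remainder 0
6 ÷ 2 = 3 remainder 0
3 ÷ 2 = 1 remainder 1
1 ÷ 2 = 0 remainder 1
Reading remainders bottom to top: 1100011011111001001



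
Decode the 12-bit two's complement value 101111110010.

Binary: 101111110010
Sign bit: 1 (negative)
Invert: 010000001101
Add 1:  010000001110
Magnitude: 010000001110 = 1024 + 8 + 4 + 2 = 1038
Value: -1038



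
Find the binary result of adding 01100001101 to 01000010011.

Add column by column from the right: bit + bit + carry-in; write the sum mod 2, carry 1 when the sum is 2 or 3.
carry:  10000111110
        01100001101
+       01000010011
-------------------
       010100100000
(the carry out of the leftmost column, 0, becomes the leading bit)
Decimal check:
  01100001101 = 512 + 256 + 8 + 4 + 1 = 781
  01000010011 = 512 + 16 + 2 + 1 = 531
  781 + 531 = 1312, and 010100100000 = 1024 + 256 + 32 = 1312 ✓



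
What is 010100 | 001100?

OR: 1 when either bit is 1
  010100
| 001100
--------
  011100
Decimal: 20 | 12 = 28



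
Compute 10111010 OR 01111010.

OR: 1 when either bit is 1
  10111010
| 01111010
----------
  11111010
Decimal: 186 | 122 = 250



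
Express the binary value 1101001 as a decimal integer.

Sum of powers of 2 for each 1-bit:
2^0 + 2^3 + 2^5 + 2^6
= 1 + 8 + 32 + 64
= 105



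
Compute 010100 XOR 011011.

XOR: 1 when bits differ
  010100
^ 011011
--------
  001111
Decimal: 20 ^ 27 = 15



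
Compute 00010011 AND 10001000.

AND: 1 only when both bits are 1
  00010011
& 10001000
----------
  00000000
Decimal: 19 & 136 = 0



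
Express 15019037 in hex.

Using repeated division by 16 (digits 10–15 are A–F):
15019037 ÷ 16 = 938689 remainder 13 (D)
938689 ÷ 16 = 58668 remainder 1
58668 ÷ 16 = 3666 remainder 12 (C)
3666 ÷ 16 = 229 remainder 2
229 ÷ 16 = 14 remainder 5
14 ÷ 16 = 0 remainder 14 (E)
Reading remainders bottom to top: E52C1D



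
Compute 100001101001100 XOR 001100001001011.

XOR: 1 when bits differ
  100001101001100
^ 001100001001011
-----------------
  101101100000111
Decimal: 17228 ^ 6219 = 23303



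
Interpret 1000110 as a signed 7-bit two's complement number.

Binary: 1000110
Sign bit: 1 (negative)
Invert: 0111001
Add 1:  0111010
Magnitude: 0111010 = 32 + 16 + 8 + 2 = 58
Value: -58



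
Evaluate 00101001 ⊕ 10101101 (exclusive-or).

XOR: 1 when bits differ
  00101001
^ 10101101
----------
  10000100
Decimal: 41 ^ 173 = 132



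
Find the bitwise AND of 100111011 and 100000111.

AND: 1 only when both bits are 1
  100111011
& 100000111
-----------
  100000011
Decimal: 315 & 263 = 259



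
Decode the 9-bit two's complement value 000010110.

Binary: 000010110
Sign bit: 0 (non-negative)
Read directly as an unsigned value:
000010110 = 16 + 4 + 2 = 22
Value: 22



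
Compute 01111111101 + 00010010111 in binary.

Add column by column from the right: bit + bit + carry-in; write the sum mod 2, carry 1 when the sum is 2 or 3.
carry:  11111111110
        01111111101
+       00010010111
-------------------
       010010010100
(the carry out of the leftmost column, 0, becomes the leading bit)
Decimal check:
  01111111101 = 512 + 256 + 128 + 64 + 32 + 16 + 8 + 4 + 1 = 1021
  00010010111 = 128 + 16 + 4 + 2 + 1 = 151
  1021 + 151 = 1172, and 010010010100 = 1024 + 128 + 16 + 4 = 1172 ✓



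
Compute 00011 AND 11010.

AND: 1 only when both bits are 1
  00011
& 11010
-------
  00010
Decimal: 3 & 26 = 2



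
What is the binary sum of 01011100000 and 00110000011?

Add column by column from the right: bit + bit + carry-in; write the sum mod 2, carry 1 when the sum is 2 or 3.
carry:  11100000000
        01011100000
+       00110000011
-------------------
       010001100011
(the carry out of the leftmost column, 0, becomes the leading bit)
Decimal check:
  01011100000 = 512 + 128 + 64 + 32 = 736
  00110000011 = 256 + 128 + 2 + 1 = 387
  736 + 387 = 1123, and 010001100011 = 1024 + 64 + 32 + 2 + 1 = 1123 ✓



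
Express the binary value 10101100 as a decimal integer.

Sum of powers of 2 for each 1-bit:
2^2 + 2^3 + 2^5 + 2^7
= 4 + 8 + 32 + 128
= 172



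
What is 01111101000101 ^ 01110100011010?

XOR: 1 when bits differ
  01111101000101
^ 01110100011010
----------------
  00001001011111
Decimal: 8005 ^ 7450 = 607



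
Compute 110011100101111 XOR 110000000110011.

XOR: 1 when bits differ
  110011100101111
^ 110000000110011
-----------------
  000011100011100
Decimal: 26415 ^ 24627 = 1820



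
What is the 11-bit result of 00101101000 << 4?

Original: 00101101000 (decimal 360)
Shift left by 4 positions
Append 4 zeros on the right and drop the 4 high bits that overflow the 11-bit width
Result: 11010000000 (decimal 1664)
Equivalent: 360 << 4 = 360 × 2^4 = 5760, truncated to 11 bits = 1664



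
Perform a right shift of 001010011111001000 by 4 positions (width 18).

Original: 001010011111001000 (decimal 42952)
Shift right by 4 positions
Drop the 4 low bits; fill with zeros on the left
Result: 000000101001111100 (decimal 2684)
Equivalent: 42952 >> 4 = 42952 ÷ 2^4 = 2684



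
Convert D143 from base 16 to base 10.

Expand by place value (powers of 16):
Digit values: D = 13
D143 = 13 × 16^3 + 1 × 16^2 + 4 × 16^1 + 3 × 16^0
= 13 × 4096 + 1 × 256 + 4 × 16 + 3 × 1
= 53248 + 256 + 64 + 3
= 53571



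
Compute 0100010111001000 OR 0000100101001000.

OR: 1 when either bit is 1
  0100010111001000
| 0000100101001000
------------------
  0100110111001000
Decimal: 17864 | 2376 = 19912



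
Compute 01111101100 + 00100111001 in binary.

Add column by column from the right: bit + bit + carry-in; write the sum mod 2, carry 1 when the sum is 2 or 3.
carry:  11111110000
        01111101100
+       00100111001
-------------------
       010100100101
(the carry out of the leftmost column, 0, becomes the leading bit)
Decimal check:
  01111101100 = 512 + 256 + 128 + 64 + 32 + 8 + 4 = 1004
  00100111001 = 256 + 32 + 16 + 8 + 1 = 313
  1004 + 313 = 1317, and 010100100101 = 1024 + 256 + 32 + 4 + 1 = 1317 ✓



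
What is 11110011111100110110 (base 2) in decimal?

Sum of powers of 2 for each 1-bit:
2^1 + 2^2 + 2^4 + 2^5 + 2^8 + 2^9 + 2^10 + 2^11 + 2^12 + 2^13 + 2^16 + 2^17 + 2^18 + 2^19
= 2 + 4 + 16 + 32 + 256 + 512 + 1024 + 2048 + 4096 + 8192 + 65536 + 131072 + 262144 + 524288
= 999222



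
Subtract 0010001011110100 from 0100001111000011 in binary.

Method 1 - Direct subtraction (column by column from the right: bit − bit − borrow-in; if negative, add 2 and borrow 1 from the next column):
borrow: 0100000111111000
        0100001111000011
-       0010001011110100
------------------------
        0010000011001111

Method 2 - Add two's complement:
Two's complement of 0010001011110100: invert → 1101110100001011, add 1 → 1101110100001100
  0100001111000011
+ 1101110100001100
------------------
 10010000011001111  (end carry out of the top bit = 1)
Discarding the end carry: 0010000011001111
Decimal check:
  0100001111000011 = 16384 + 512 + 256 + 128 + 64 + 2 + 1 = 17347
  0010001011110100 = 8192 + 512 + 128 + 64 + 32 + 16 + 4 = 8948
  17347 - 8948 = 8399, and 0010000011001111 = 8192 + 128 + 64 + 8 + 4 + 2 + 1 = 8399 ✓



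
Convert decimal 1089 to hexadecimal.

Using repeated division by 16 (digits 10–15 are A–F):
1089 ÷ 16 = 68 remainder 1
68 ÷ 16 = 4 remainder 4
4 ÷ 16 = 0 remainder 4
Reading remainders bottom to top: 441



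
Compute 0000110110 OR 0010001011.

OR: 1 when either bit is 1
  0000110110
| 0010001011
------------
  0010111111
Decimal: 54 | 139 = 191



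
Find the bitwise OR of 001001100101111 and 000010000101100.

OR: 1 when either bit is 1
  001001100101111
| 000010000101100
-----------------
  001011100101111
Decimal: 4911 | 1068 = 5935



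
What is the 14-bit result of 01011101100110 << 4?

Original: 01011101100110 (decimal 5990)
Shift left by 4 positions
Append 4 zeros on the right and drop the 4 high bits that overflow the 14-bit width
Result: 11011001100000 (decimal 13920)
Equivalent: 5990 << 4 = 5990 × 2^4 = 95840, truncated to 14 bits = 13920



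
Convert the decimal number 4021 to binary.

Using repeated division by 2:
4021 ÷ 2 = 2010 remainder 1
2010 ÷ 2 = 1005 remainder 0
1005 ÷ 2 = 502 remainder 1
502 ÷ 2 = 251 remainder 0
251 ÷ 2 = 125 remainder 1
125 ÷ 2 = 62 remainder 1
62 ÷ 2 = 31 remainder 0
31 ÷ 2 = 15 remainder 1
15 ÷ 2 = 7 remainder 1
7 ÷ 2 = 3 remainder 1
3 ÷ 2 = 1 remainder 1
1 ÷ 2 = 0 remainder 1
Reading remainders bottom to top: 111110110101



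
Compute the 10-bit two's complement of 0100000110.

Original: 0100000110
Step 1 - Invert all bits: 1011111001
Step 2 - Add 1: 1011111010
Verification: 0100000110 + 1011111010 = 10000000000; discarding the end carry (carry out of the top bit) leaves the 10-bit value 0000000000, as required for x + (-x)



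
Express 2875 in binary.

Using repeated division by 2:
2875 ÷ 2 = 1437 remainder 1
1437 ÷ 2 = 718 remainder 1
718 ÷ 2 = 359 remainder 0
359 ÷ 2 = 179 remainder 1
179 ÷ 2 = 89 remainder 1
89 ÷ 2 = 44 remainder 1
44 ÷ 2 = 22 remainder 0
22 ÷ 2 = 11 remainder 0
11 ÷ 2 = 5 remainder 1
5 ÷ 2 = 2 remainder 1
2 ÷ 2 = 1 remainder 0
1 ÷ 2 = 0 remainder 1
Reading remainders bottom to top: 101100111011



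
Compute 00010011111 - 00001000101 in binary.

Method 1 - Direct subtraction (column by column from the right: bit − bit − borrow-in; if negative, add 2 and borrow 1 from the next column):
borrow: 00010000000
        00010011111
-       00001000101
-------------------
        00001011010

Method 2 - Add two's complement:
Two's complement of 00001000101: invert → 11110111010, add 1 → 11110111011
  00010011111
+ 11110111011
-------------
 100001011010  (end carry out of the top bit = 1)
Discarding the end carry: 00001011010
Decimal check:
  00010011111 = 128 + 16 + 8 + 4 + 2 + 1 = 159
  00001000101 = 64 + 4 + 1 = 69
  159 - 69 = 90, and 00001011010 = 64 + 16 + 8 + 2 = 90 ✓



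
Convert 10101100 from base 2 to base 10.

Sum of powers of 2 for each 1-bit:
2^2 + 2^3 + 2^5 + 2^7
= 4 + 8 + 32 + 128
= 172



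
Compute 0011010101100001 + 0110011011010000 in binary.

Add column by column from the right: bit + bit + carry-in; write the sum mod 2, carry 1 when the sum is 2 or 3.
carry:  1100111110000000
        0011010101100001
+       0110011011010000
------------------------
       01001110000110001
(the carry out of the leftmost column, 0, becomes the leading bit)
Decimal check:
  0011010101100001 = 8192 + 4096 + 1024 + 256 + 64 + 32 + 1 = 13665
  0110011011010000 = 16384 + 8192 + 1024 + 512 + 128 + 64 + 16 = 26320
  13665 + 26320 = 39985, and 01001110000110001 = 32768 + 4096 + 2048 + 1024 + 32 + 16 + 1 = 39985 ✓



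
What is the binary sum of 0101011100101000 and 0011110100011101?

Add column by column from the right: bit + bit + carry-in; write the sum mod 2, carry 1 when the sum is 2 or 3.
carry:  1111111001110000
        0101011100101000
+       0011110100011101
------------------------
       01001010001000101
(the carry out of the leftmost column, 0, becomes the leading bit)
Decimal check:
  0101011100101000 = 16384 + 4096 + 1024 + 512 + 256 + 32 + 8 = 22312
  0011110100011101 = 8192 + 4096 + 2048 + 1024 + 256 + 16 + 8 + 4 + 1 = 15645
  22312 + 15645 = 37957, and 01001010001000101 = 32768 + 4096 + 1024 + 64 + 4 + 1 = 37957 ✓



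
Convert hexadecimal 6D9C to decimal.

Expand by place value (powers of 16):
Digit values: D = 13, C = 12
6D9C = 6 × 16^3 + 13 × 16^2 + 9 × 16^1 + 12 × 16^0
= 6 × 4096 + 13 × 256 + 9 × 16 + 12 × 1
= 24576 + 3328 + 144 + 12
= 28060



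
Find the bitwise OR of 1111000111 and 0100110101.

OR: 1 when either bit is 1
  1111000111
| 0100110101
------------
  1111110111
Decimal: 967 | 309 = 1015



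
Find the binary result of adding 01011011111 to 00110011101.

Add column by column from the right: bit + bit + carry-in; write the sum mod 2, carry 1 when the sum is 2 or 3.
carry:  11100111110
        01011011111
+       00110011101
-------------------
       010001111100
(the carry out of the leftmost column, 0, becomes the leading bit)
Decimal check:
  01011011111 = 512 + 128 + 64 + 16 + 8 + 4 + 2 + 1 = 735
  00110011101 = 256 + 128 + 16 + 8 + 4 + 1 = 413
  735 + 413 = 1148, and 010001111100 = 1024 + 64 + 32 + 16 + 8 + 4 = 1148 ✓



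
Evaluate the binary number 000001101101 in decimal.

Sum of powers of 2 for each 1-bit:
2^0 + 2^2 + 2^3 + 2^5 + 2^6
= 1 + 4 + 8 + 32 + 64
= 109



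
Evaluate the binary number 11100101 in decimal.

Sum of powers of 2 for each 1-bit:
2^0 + 2^2 + 2^5 + 2^6 + 2^7
= 1 + 4 + 32 + 64 + 128
= 229



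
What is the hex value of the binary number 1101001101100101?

Group into 4-bit nibbles from right:
  1101 = D
  0011 = 3
  0110 = 6
  0101 = 5
Result: D365



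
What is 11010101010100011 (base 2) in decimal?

Sum of powers of 2 for each 1-bit:
2^0 + 2^1 + 2^5 + 2^7 + 2^9 + 2^11 + 2^13 + 2^15 + 2^16
= 1 + 2 + 32 + 128 + 512 + 2048 + 8192 + 32768 + 65536
= 109219



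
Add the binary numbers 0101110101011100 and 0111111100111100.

Add column by column from the right: bit + bit + carry-in; write the sum mod 2, carry 1 when the sum is 2 or 3.
carry:  1111111011111000
        0101110101011100
+       0111111100111100
------------------------
       01101110010011000
(the carry out of the leftmost column, 0, becomes the leading bit)
Decimal check:
  0101110101011100 = 16384 + 4096 + 2048 + 1024 + 256 + 64 + 16 + 8 + 4 = 23900
  0111111100111100 = 16384 + 8192 + 4096 + 2048 + 1024 + 512 + 256 + 32 + 16 + 8 + 4 = 32572
  23900 + 32572 = 56472, and 01101110010011000 = 32768 + 16384 + 4096 + 2048 + 1024 + 128 + 16 + 8 = 56472 ✓



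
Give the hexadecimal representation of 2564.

Using repeated division by 16 (digits 10–15 are A–F):
2564 ÷ 16 = 160 remainder 4
160 ÷ 16 = 10 remainder 0
10 ÷ 16 = 0 remainder 10 (A)
Reading remainders bottom to top: A04



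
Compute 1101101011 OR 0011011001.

OR: 1 when either bit is 1
  1101101011
| 0011011001
------------
  1111111011
Decimal: 875 | 217 = 1019



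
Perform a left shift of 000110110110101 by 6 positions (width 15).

Original: 000110110110101 (decimal 3509)
Shift left by 6 positions
Append 6 zeros on the right and drop the 6 high bits that overflow the 15-bit width
Result: 110110101000000 (decimal 27968)
Equivalent: 3509 << 6 = 3509 × 2^6 = 224576, truncated to 15 bits = 27968



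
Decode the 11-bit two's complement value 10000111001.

Binary: 10000111001
Sign bit: 1 (negative)
Invert: 01111000110
Add 1:  01111000111
Magnitude: 01111000111 = 512 + 256 + 128 + 64 + 4 + 2 + 1 = 967
Value: -967



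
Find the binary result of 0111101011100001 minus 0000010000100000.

Method 1 - Direct subtraction (column by column from the right: bit − bit − borrow-in; if negative, add 2 and borrow 1 from the next column):
borrow: 0000100000000000
        0111101011100001
-       0000010000100000
------------------------
        0111011011000001

Method 2 - Add two's complement:
Two's complement of 0000010000100000: invert → 1111101111011111, add 1 → 1111101111100000
  0111101011100001
+ 1111101111100000
------------------
 10111011011000001  (end carry out of the top bit = 1)
Discarding the end carry: 0111011011000001
Decimal check:
  0111101011100001 = 16384 + 8192 + 4096 + 2048 + 512 + 128 + 64 + 32 + 1 = 31457
  0000010000100000 = 1024 + 32 = 1056
  31457 - 1056 = 30401, and 0111011011000001 = 16384 + 8192 + 4096 + 1024 + 512 + 128 + 64 + 1 = 30401 ✓



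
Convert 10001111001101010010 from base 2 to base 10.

Sum of powers of 2 for each 1-bit:
2^1 + 2^4 + 2^6 + 2^8 + 2^9 + 2^12 + 2^13 + 2^14 + 2^15 + 2^19
= 2 + 16 + 64 + 256 + 512 + 4096 + 8192 + 16384 + 32768 + 524288
= 586578



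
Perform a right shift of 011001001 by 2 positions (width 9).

Original: 011001001 (decimal 201)
Shift right by 2 positions
Drop the 2 low bits; fill with zeros on the left
Result: 000110010 (decimal 50)
Equivalent: 201 >> 2 = 201 ÷ 2^2 = 50



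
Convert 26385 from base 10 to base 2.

Using repeated division by 2:
26385 ÷ 2 = 13192 remainder 1
13192 ÷ 2 = 6596 remainder 0
6596 ÷ 2 = 3298 remainder 0
3298 ÷ 2 = 1649 remainder 0
1649 ÷ 2 = 824 remainder 1
824 ÷ 2 = 412 remainder 0
412 ÷ 2 = 206 remainder 0
206 ÷ 2 = 103 remainder 0
103 ÷ 2 = 51 remainder 1
51 ÷ 2 = 25 remainder 1
25 ÷ 2 = 12 remainder 1
12 ÷ 2 = 6 remainder 0
6 ÷ 2 = 3 remainder 0
3 ÷ 2 = 1 remainder 1
1 ÷ 2 = 0 remainder 1
Reading remainders bottom to top: 110011100010001



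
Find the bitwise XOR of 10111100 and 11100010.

XOR: 1 when bits differ
  10111100
^ 11100010
----------
  01011110
Decimal: 188 ^ 226 = 94



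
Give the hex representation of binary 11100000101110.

Group into 4-bit nibbles from right:
  0011 = 3
  1000 = 8
  0010 = 2
  1110 = E
Result: 382E



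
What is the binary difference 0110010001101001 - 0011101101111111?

Method 1 - Direct subtraction (column by column from the right: bit − bit − borrow-in; if negative, add 2 and borrow 1 from the next column):
borrow: 0111011111111100
        0110010001101001
-       0011101101111111
------------------------
        0010100011101010

Method 2 - Add two's complement:
Two's complement of 0011101101111111: invert → 1100010010000000, add 1 → 1100010010000001
  0110010001101001
+ 1100010010000001
------------------
 10010100011101010  (end carry out of the top bit = 1)
Discarding the end carry: 0010100011101010
Decimal check:
  0110010001101001 = 16384 + 8192 + 1024 + 64 + 32 + 8 + 1 = 25705
  0011101101111111 = 8192 + 4096 + 2048 + 512 + 256 + 64 + 32 + 16 + 8 + 4 + 2 + 1 = 15231
  25705 - 15231 = 10474, and 0010100011101010 = 8192 + 2048 + 128 + 64 + 32 + 8 + 2 = 10474 ✓



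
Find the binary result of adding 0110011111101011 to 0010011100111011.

Add column by column from the right: bit + bit + carry-in; write the sum mod 2, carry 1 when the sum is 2 or 3.
carry:  1100111111110110
        0110011111101011
+       0010011100111011
------------------------
       01000111100100110
(the carry out of the leftmost column, 0, becomes the leading bit)
Decimal check:
  0110011111101011 = 16384 + 8192 + 1024 + 512 + 256 + 128 + 64 + 32 + 8 + 2 + 1 = 26603
  0010011100111011 = 8192 + 1024 + 512 + 256 + 32 + 16 + 8 + 2 + 1 = 10043
  26603 + 10043 = 36646, and 01000111100100110 = 32768 + 2048 + 1024 + 512 + 256 + 32 + 4 + 2 = 36646 ✓



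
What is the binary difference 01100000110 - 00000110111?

Method 1 - Direct subtraction (column by column from the right: bit − bit − borrow-in; if negative, add 2 and borrow 1 from the next column):
borrow: 00111111110
        01100000110
-       00000110111
-------------------
        01011001111

Method 2 - Add two's complement:
Two's complement of 00000110111: invert → 11111001000, add 1 → 11111001001
  01100000110
+ 11111001001
-------------
 101011001111  (end carry out of the top bit = 1)
Discarding the end carry: 01011001111
Decimal check:
  01100000110 = 512 + 256 + 4 + 2 = 774
  00000110111 = 32 + 16 + 4 + 2 + 1 = 55
  774 - 55 = 719, and 01011001111 = 512 + 128 + 64 + 8 + 4 + 2 + 1 = 719 ✓



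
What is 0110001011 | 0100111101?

OR: 1 when either bit is 1
  0110001011
| 0100111101
------------
  0110111111
Decimal: 395 | 317 = 447



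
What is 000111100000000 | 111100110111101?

OR: 1 when either bit is 1
  000111100000000
| 111100110111101
-----------------
  111111110111101
Decimal: 3840 | 31165 = 32701



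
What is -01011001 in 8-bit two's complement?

Original: 01011001
Step 1 - Invert all bits: 10100110
Step 2 - Add 1: 10100111
Verification: 01011001 + 10100111 = 100000000; discarding the end carry (carry out of the top bit) leaves the 8-bit value 00000000, as required for x + (-x)



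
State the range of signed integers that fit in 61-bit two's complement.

For 61-bit two's complement:
Minimum: -2^60 = -1152921504606846976
Maximum: 2^60 - 1 = 1152921504606846975



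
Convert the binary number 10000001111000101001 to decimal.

Sum of powers of 2 for each 1-bit:
2^0 + 2^3 + 2^5 + 2^9 + 2^10 + 2^11 + 2^12 + 2^19
= 1 + 8 + 32 + 512 + 1024 + 2048 + 4096 + 524288
= 532009



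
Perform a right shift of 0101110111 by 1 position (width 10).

Original: 0101110111 (decimal 375)
Shift right by 1 position
Drop the 1 low bit; fill with zero on the left
Result: 0010111011 (decimal 187)
Equivalent: 375 >> 1 = 375 ÷ 2^1 = 187



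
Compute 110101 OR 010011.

OR: 1 when either bit is 1
  110101
| 010011
--------
  110111
Decimal: 53 | 19 = 55



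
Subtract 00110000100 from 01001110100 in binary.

Method 1 - Direct subtraction (column by column from the right: bit − bit − borrow-in; if negative, add 2 and borrow 1 from the next column):
borrow: 01100000000
        01001110100
-       00110000100
-------------------
        00011110000

Method 2 - Add two's complement:
Two's complement of 00110000100: invert → 11001111011, add 1 → 11001111100
  01001110100
+ 11001111100
-------------
 100011110000  (end carry out of the top bit = 1)
Discarding the end carry: 00011110000
Decimal check:
  01001110100 = 512 + 64 + 32 + 16 + 4 = 628
  00110000100 = 256 + 128 + 4 = 388
  628 - 388 = 240, and 00011110000 = 128 + 64 + 32 + 16 = 240 ✓



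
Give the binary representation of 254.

Using repeated division by 2:
254 ÷ 2 = 127 remainder 0
127 ÷ 2 = 63 remainder 1
63 ÷ 2 = 31 remainder 1
31 ÷ 2 = 15 remainder 1
15 ÷ 2 = 7 remainder 1
7 ÷ 2 = 3 remainder 1
3 ÷ 2 = 1 remainder 1
1 ÷ 2 = 0 remainder 1
Reading remainders bottom to top: 11111110



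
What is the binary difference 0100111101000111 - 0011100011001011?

Method 1 - Direct subtraction (column by column from the right: bit − bit − borrow-in; if negative, add 2 and borrow 1 from the next column):
borrow: 0110000111110000
        0100111101000111
-       0011100011001011
------------------------
        0001011001111100

Method 2 - Add two's complement:
Two's complement of 0011100011001011: invert → 1100011100110100, add 1 → 1100011100110101
  0100111101000111
+ 1100011100110101
------------------
 10001011001111100  (end carry out of the top bit = 1)
Discarding the end carry: 0001011001111100
Decimal check:
  0100111101000111 = 16384 + 2048 + 1024 + 512 + 256 + 64 + 4 + 2 + 1 = 20295
  0011100011001011 = 8192 + 4096 + 2048 + 128 + 64 + 8 + 2 + 1 = 14539
  20295 - 14539 = 5756, and 0001011001111100 = 4096 + 1024 + 512 + 64 + 32 + 16 + 8 + 4 = 5756 ✓



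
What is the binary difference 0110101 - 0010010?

Method 1 - Direct subtraction (column by column from the right: bit − bit − borrow-in; if negative, add 2 and borrow 1 from the next column):
borrow: 0000100
        0110101
-       0010010
---------------
        0100011

Method 2 - Add two's complement:
Two's complement of 0010010: invert → 1101101, add 1 → 1101110
  0110101
+ 1101110
---------
 10100011  (end carry out of the top bit = 1)
Discarding the end carry: 0100011
Decimal check:
  0110101 = 32 + 16 + 4 + 1 = 53
  0010010 = 16 + 2 = 18
  53 - 18 = 35, and 0100011 = 32 + 2 + 1 = 35 ✓



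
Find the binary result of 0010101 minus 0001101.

Method 1 - Direct subtraction (column by column from the right: bit − bit − borrow-in; if negative, add 2 and borrow 1 from the next column):
borrow: 0010000
        0010101
-       0001101
---------------
        0001000

Method 2 - Add two's complement:
Two's complement of 0001101: invert → 1110010, add 1 → 1110011
  0010101
+ 1110011
---------
 10001000  (end carry out of the top bit = 1)
Discarding the end carry: 0001000
Decimal check:
  0010101 = 16 + 4 + 1 = 21
  0001101 = 8 + 4 + 1 = 13
  21 - 13 = 8, and 0001000 = 8 ✓



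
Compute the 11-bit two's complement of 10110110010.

Original (sign bit 1, negative): 10110110010
Step 1 - Invert all bits: 01001001101
Step 2 - Add 1: 01001001110
Verification: 10110110010 + 01001001110 = 100000000000; discarding the end carry (carry out of the top bit) leaves the 11-bit value 00000000000, as required for x + (-x)



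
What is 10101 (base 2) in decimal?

Sum of powers of 2 for each 1-bit:
2^0 + 2^2 + 2^4
= 1 + 4 + 16
= 21



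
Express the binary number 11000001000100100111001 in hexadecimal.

Group into 4-bit nibbles from right:
  0110 = 6
  0000 = 0
  1000 = 8
  1001 = 9
  0011 = 3
  1001 = 9
Result: 608939



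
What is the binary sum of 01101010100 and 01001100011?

Add column by column from the right: bit + bit + carry-in; write the sum mod 2, carry 1 when the sum is 2 or 3.
carry:  10010000000
        01101010100
+       01001100011
-------------------
       010110110111
(the carry out of the leftmost column, 0, becomes the leading bit)
Decimal check:
  01101010100 = 512 + 256 + 64 + 16 + 4 = 852
  01001100011 = 512 + 64 + 32 + 2 + 1 = 611
  852 + 611 = 1463, and 010110110111 = 1024 + 256 + 128 + 32 + 16 + 4 + 2 + 1 = 1463 ✓



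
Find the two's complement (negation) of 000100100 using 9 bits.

Original: 000100100
Step 1 - Invert all bits: 111011011
Step 2 - Add 1: 111011100
Verification: 000100100 + 111011100 = 1000000000; discarding the end carry (carry out of the top bit) leaves the 9-bit value 000000000, as required for x + (-x)



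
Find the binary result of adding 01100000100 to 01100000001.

Add column by column from the right: bit + bit + carry-in; write the sum mod 2, carry 1 when the sum is 2 or 3.
carry:  11000000000
        01100000100
+       01100000001
-------------------
       011000000101
(the carry out of the leftmost column, 0, becomes the leading bit)
Decimal check:
  01100000100 = 512 + 256 + 4 = 772
  01100000001 = 512 + 256 + 1 = 769
  772 + 769 = 1541, and 011000000101 = 1024 + 512 + 4 + 1 = 1541 ✓



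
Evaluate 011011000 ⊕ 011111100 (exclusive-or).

XOR: 1 when bits differ
  011011000
^ 011111100
-----------
  000100100
Decimal: 216 ^ 252 = 36



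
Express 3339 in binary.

Using repeated division by 2:
3339 ÷ 2 = 1669 remainder 1
1669 ÷ 2 = 834 remainder 1
834 ÷ 2 = 417 remainder 0
417 ÷ 2 = 208 remainder 1
208 ÷ 2 = 104 remainder 0
104 ÷ 2 = 52 remainder 0
52 ÷ 2 = 26 remainder 0
26 ÷ 2 = 13 remainder 0
13 ÷ 2 = 6 remainder 1
6 ÷ 2 = 3 remainder 0
3 ÷ 2 = 1 remainder 1
1 ÷ 2 = 0 remainder 1
Reading remainders bottom to top: 110100001011



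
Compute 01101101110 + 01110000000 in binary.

Add column by column from the right: bit + bit + carry-in; write the sum mod 2, carry 1 when the sum is 2 or 3.
carry:  11000000000
        01101101110
+       01110000000
-------------------
       011011101110
(the carry out of the leftmost column, 0, becomes the leading bit)
Decimal check:
  01101101110 = 512 + 256 + 64 + 32 + 8 + 4 + 2 = 878
  01110000000 = 512 + 256 + 128 = 896
  878 + 896 = 1774, and 011011101110 = 1024 + 512 + 128 + 64 + 32 + 8 + 4 + 2 = 1774 ✓



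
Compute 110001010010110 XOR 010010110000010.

XOR: 1 when bits differ
  110001010010110
^ 010010110000010
-----------------
  100011100010100
Decimal: 25238 ^ 9602 = 18196



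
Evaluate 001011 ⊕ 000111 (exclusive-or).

XOR: 1 when bits differ
  001011
^ 000111
--------
  001100
Decimal: 11 ^ 7 = 12



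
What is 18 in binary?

Using repeated division by 2:
18 ÷ 2 = 9 remainder 0
9 ÷ 2 = 4 remainder 1
4 ÷ 2 = 2 remainder 0
2 ÷ 2 = 1 remainder 0
1 ÷ 2 = 0 remainder 1
Reading remainders bottom to top: 10010



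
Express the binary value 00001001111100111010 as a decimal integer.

Sum of powers of 2 for each 1-bit:
2^1 + 2^3 + 2^4 + 2^5 + 2^8 + 2^9 + 2^10 + 2^11 + 2^12 + 2^15
= 2 + 8 + 16 + 32 + 256 + 512 + 1024 + 2048 + 4096 + 32768
= 40762



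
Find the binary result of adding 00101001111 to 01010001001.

Add column by column from the right: bit + bit + carry-in; write the sum mod 2, carry 1 when the sum is 2 or 3.
carry:  00000011110
        00101001111
+       01010001001
-------------------
       001111011000
(the carry out of the leftmost column, 0, becomes the leading bit)
Decimal check:
  00101001111 = 256 + 64 + 8 + 4 + 2 + 1 = 335
  01010001001 = 512 + 128 + 8 + 1 = 649
  335 + 649 = 984, and 001111011000 = 512 + 256 + 128 + 64 + 16 + 8 = 984 ✓



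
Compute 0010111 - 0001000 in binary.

Method 1 - Direct subtraction (column by column from the right: bit − bit − borrow-in; if negative, add 2 and borrow 1 from the next column):
borrow: 0010000
        0010111
-       0001000
---------------
        0001111

Method 2 - Add two's complement:
Two's complement of 0001000: invert → 1110111, add 1 → 1111000
  0010111
+ 1111000
---------
 10001111  (end carry out of the top bit = 1)
Discarding the end carry: 0001111
Decimal check:
  0010111 = 16 + 4 + 2 + 1 = 23
  0001000 = 8
  23 - 8 = 15, and 0001111 = 8 + 4 + 2 + 1 = 15 ✓



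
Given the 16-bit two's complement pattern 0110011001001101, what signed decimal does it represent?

Binary: 0110011001001101
Sign bit: 0 (non-negative)
Read directly as an unsigned value:
0110011001001101 = 16384 + 8192 + 1024 + 512 + 64 + 8 + 4 + 1 = 26189
Value: 26189



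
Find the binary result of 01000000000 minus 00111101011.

Method 1 - Direct subtraction (column by column from the right: bit − bit − borrow-in; if negative, add 2 and borrow 1 from the next column):
borrow: 01111111110
        01000000000
-       00111101011
-------------------
        00000010101

Method 2 - Add two's complement:
Two's complement of 00111101011: invert → 11000010100, add 1 → 11000010101
  01000000000
+ 11000010101
-------------
 100000010101  (end carry out of the top bit = 1)
Discarding the end carry: 00000010101
Decimal check:
  01000000000 = 512
  00111101011 = 256 + 128 + 64 + 32 + 8 + 2 + 1 = 491
  512 - 491 = 21, and 00000010101 = 16 + 4 + 1 = 21 ✓



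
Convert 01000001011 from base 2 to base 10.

Sum of powers of 2 for each 1-bit:
2^0 + 2^1 + 2^3 + 2^9
= 1 + 2 + 8 + 512
= 523



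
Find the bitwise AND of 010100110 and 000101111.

AND: 1 only when both bits are 1
  010100110
& 000101111
-----------
  000100110
Decimal: 166 & 47 = 38



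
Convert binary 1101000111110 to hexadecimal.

Group into 4-bit nibbles from right:
  0001 = 1
  1010 = A
  0011 = 3
  1110 = E
Result: 1A3E



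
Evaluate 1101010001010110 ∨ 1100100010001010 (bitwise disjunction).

OR: 1 when either bit is 1
  1101010001010110
| 1100100010001010
------------------
  1101110011011110
Decimal: 54358 | 51338 = 56542



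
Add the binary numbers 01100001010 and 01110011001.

Add column by column from the right: bit + bit + carry-in; write the sum mod 2, carry 1 when the sum is 2 or 3.
carry:  11000110000
        01100001010
+       01110011001
-------------------
       011010100011
(the carry out of the leftmost column, 0, becomes the leading bit)
Decimal check:
  01100001010 = 512 + 256 + 8 + 2 = 778
  01110011001 = 512 + 256 + 128 + 16 + 8 + 1 = 921
  778 + 921 = 1699, and 011010100011 = 1024 + 512 + 128 + 32 + 2 + 1 = 1699 ✓



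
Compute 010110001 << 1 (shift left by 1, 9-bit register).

Original: 010110001 (decimal 177)
Shift left by 1 position
Append 1 zero on the right
Result: 101100010 (decimal 354)
Equivalent: 177 << 1 = 177 × 2^1 = 354



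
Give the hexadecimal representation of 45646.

Using repeated division by 16 (digits 10–15 are A–F):
45646 ÷ 16 = 2852 remainder 14 (E)
2852 ÷ 16 = 178 remainder 4
178 ÷ 16 = 11 remainder 2
11 ÷ 16 = 0 remainder 11 (B)
Reading remainders bottom to top: B24E

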